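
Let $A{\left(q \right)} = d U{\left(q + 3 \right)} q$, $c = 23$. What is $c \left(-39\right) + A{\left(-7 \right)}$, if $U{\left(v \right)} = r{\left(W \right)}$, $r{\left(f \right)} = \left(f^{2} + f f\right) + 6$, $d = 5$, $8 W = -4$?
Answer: $- \frac{2249}{2} \approx -1124.5$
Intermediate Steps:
$W = - \frac{1}{2}$ ($W = \frac{1}{8} \left(-4\right) = - \frac{1}{2} \approx -0.5$)
$r{\left(f \right)} = 6 + 2 f^{2}$ ($r{\left(f \right)} = \left(f^{2} + f^{2}\right) + 6 = 2 f^{2} + 6 = 6 + 2 f^{2}$)
$U{\left(v \right)} = \frac{13}{2}$ ($U{\left(v \right)} = 6 + 2 \left(- \frac{1}{2}\right)^{2} = 6 + 2 \cdot \frac{1}{4} = 6 + \frac{1}{2} = \frac{13}{2}$)
$A{\left(q \right)} = \frac{65 q}{2}$ ($A{\left(q \right)} = 5 \cdot \frac{13}{2} q = \frac{65 q}{2}$)
$c \left(-39\right) + A{\left(-7 \right)} = 23 \left(-39\right) + \frac{65}{2} \left(-7\right) = -897 - \frac{455}{2} = - \frac{2249}{2}$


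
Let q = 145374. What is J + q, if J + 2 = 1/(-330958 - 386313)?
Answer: 104271119811/717271 ≈ 1.4537e+5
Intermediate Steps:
J = -1434543/717271 (J = -2 + 1/(-330958 - 386313) = -2 + 1/(-717271) = -2 - 1/717271 = -1434543/717271 ≈ -2.0000)
J + q = -1434543/717271 + 145374 = 104271119811/717271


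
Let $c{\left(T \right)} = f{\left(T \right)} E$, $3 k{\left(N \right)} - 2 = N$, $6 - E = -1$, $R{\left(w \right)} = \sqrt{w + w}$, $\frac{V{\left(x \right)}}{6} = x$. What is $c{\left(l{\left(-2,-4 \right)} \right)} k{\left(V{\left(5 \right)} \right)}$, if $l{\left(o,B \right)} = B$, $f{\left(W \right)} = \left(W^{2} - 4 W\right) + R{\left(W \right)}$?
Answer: $\frac{7168}{3} + \frac{448 i \sqrt{2}}{3} \approx 2389.3 + 211.19 i$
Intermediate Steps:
$V{\left(x \right)} = 6 x$
$R{\left(w \right)} = \sqrt{2} \sqrt{w}$ ($R{\left(w \right)} = \sqrt{2 w} = \sqrt{2} \sqrt{w}$)
$f{\left(W \right)} = W^{2} - 4 W + \sqrt{2} \sqrt{W}$ ($f{\left(W \right)} = \left(W^{2} - 4 W\right) + \sqrt{2} \sqrt{W} = W^{2} - 4 W + \sqrt{2} \sqrt{W}$)
$E = 7$ ($E = 6 - -1 = 6 + 1 = 7$)
$k{\left(N \right)} = \frac{2}{3} + \frac{N}{3}$
$c{\left(T \right)} = - 28 T + 7 T^{2} + 7 \sqrt{2} \sqrt{T}$ ($c{\left(T \right)} = \left(T^{2} - 4 T + \sqrt{2} \sqrt{T}\right) 7 = - 28 T + 7 T^{2} + 7 \sqrt{2} \sqrt{T}$)
$c{\left(l{\left(-2,-4 \right)} \right)} k{\left(V{\left(5 \right)} \right)} = \left(\left(-28\right) \left(-4\right) + 7 \left(-4\right)^{2} + 7 \sqrt{2} \sqrt{-4}\right) \left(\frac{2}{3} + \frac{6 \cdot 5}{3}\right) = \left(112 + 7 \cdot 16 + 7 \sqrt{2} \cdot 2 i\right) \left(\frac{2}{3} + \frac{1}{3} \cdot 30\right) = \left(112 + 112 + 14 i \sqrt{2}\right) \left(\frac{2}{3} + 10\right) = \left(224 + 14 i \sqrt{2}\right) \frac{32}{3} = \frac{7168}{3} + \frac{448 i \sqrt{2}}{3}$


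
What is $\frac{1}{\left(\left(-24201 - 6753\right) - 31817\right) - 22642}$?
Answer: $- \frac{1}{85413} \approx -1.1708 \cdot 10^{-5}$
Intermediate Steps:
$\frac{1}{\left(\left(-24201 - 6753\right) - 31817\right) - 22642} = \frac{1}{\left(-30954 - 31817\right) - 22642} = \frac{1}{-62771 - 22642} = \frac{1}{-85413} = - \frac{1}{85413}$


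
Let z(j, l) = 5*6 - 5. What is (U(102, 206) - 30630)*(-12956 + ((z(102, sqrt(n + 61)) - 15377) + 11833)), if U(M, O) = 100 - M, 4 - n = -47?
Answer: 504662200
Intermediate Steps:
n = 51 (n = 4 - 1*(-47) = 4 + 47 = 51)
z(j, l) = 25 (z(j, l) = 30 - 5 = 25)
(U(102, 206) - 30630)*(-12956 + ((z(102, sqrt(n + 61)) - 15377) + 11833)) = ((100 - 1*102) - 30630)*(-12956 + ((25 - 15377) + 11833)) = ((100 - 102) - 30630)*(-12956 + (-15352 + 11833)) = (-2 - 30630)*(-12956 - 3519) = -30632*(-16475) = 504662200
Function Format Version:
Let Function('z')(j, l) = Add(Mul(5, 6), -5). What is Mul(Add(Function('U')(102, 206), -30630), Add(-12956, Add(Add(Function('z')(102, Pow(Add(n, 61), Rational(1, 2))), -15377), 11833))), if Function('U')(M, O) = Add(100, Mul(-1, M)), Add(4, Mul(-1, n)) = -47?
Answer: 504662200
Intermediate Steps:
n = 51 (n = Add(4, Mul(-1, -47)) = Add(4, 47) = 51)
Function('z')(j, l) = 25 (Function('z')(j, l) = Add(30, -5) = 25)
Mul(Add(Function('U')(102, 206), -30630), Add(-12956, Add(Add(Function('z')(102, Pow(Add(n, 61), Rational(1, 2))), -15377), 11833))) = Mul(Add(Add(100, Mul(-1, 102)), -30630), Add(-12956, Add(Add(25, -15377), 11833))) = Mul(Add(Add(100, -102), -30630), Add(-12956, Add(-15352, 11833))) = Mul(Add(-2, -30630), Add(-12956, -3519)) = Mul(-30632, -16475) = 504662200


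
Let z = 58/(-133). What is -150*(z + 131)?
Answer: -2604750/133 ≈ -19585.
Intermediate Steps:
z = -58/133 (z = 58*(-1/133) = -58/133 ≈ -0.43609)
-150*(z + 131) = -150*(-58/133 + 131) = -150*17365/133 = -2604750/133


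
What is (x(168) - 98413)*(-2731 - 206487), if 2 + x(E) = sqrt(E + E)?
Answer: 20590189470 - 836872*sqrt(21) ≈ 2.0586e+10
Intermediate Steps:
x(E) = -2 + sqrt(2)*sqrt(E) (x(E) = -2 + sqrt(E + E) = -2 + sqrt(2*E) = -2 + sqrt(2)*sqrt(E))
(x(168) - 98413)*(-2731 - 206487) = ((-2 + sqrt(2)*sqrt(168)) - 98413)*(-2731 - 206487) = ((-2 + sqrt(2)*(2*sqrt(42))) - 98413)*(-209218) = ((-2 + 4*sqrt(21)) - 98413)*(-209218) = (-98415 + 4*sqrt(21))*(-209218) = 20590189470 - 836872*sqrt(21)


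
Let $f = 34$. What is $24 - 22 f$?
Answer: $-724$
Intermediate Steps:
$24 - 22 f = 24 - 748 = -724$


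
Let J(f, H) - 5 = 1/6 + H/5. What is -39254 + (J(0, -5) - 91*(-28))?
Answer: -220211/6 ≈ -36702.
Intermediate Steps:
J(f, H) = 31/6 + H/5 (J(f, H) = 5 + (1/6 + H/5) = 5 + (1*(⅙) + H*(⅕)) = 5 + (⅙ + H/5) = 31/6 + H/5)
-39254 + (J(0, -5) - 91*(-28)) = -39254 + ((31/6 + (⅕)*(-5)) - 91*(-28)) = -39254 + ((31/6 - 1) + 2548) = -39254 + (25/6 + 2548) = -39254 + 15313/6 = -220211/6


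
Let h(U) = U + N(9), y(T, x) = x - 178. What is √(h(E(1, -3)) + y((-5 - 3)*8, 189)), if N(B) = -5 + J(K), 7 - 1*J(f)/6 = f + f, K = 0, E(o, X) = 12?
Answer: 2*√15 ≈ 7.7460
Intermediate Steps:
J(f) = 42 - 12*f (J(f) = 42 - 6*(f + f) = 42 - 12*f)
N(B) = 37 (N(B) = -5 + (42 - 12*0) = -5 + (42 + 0) = -5 + 42 = 37)
y(T, x) = -178 + x
h(U) = 37 + U (h(U) = U + 37 = 37 + U)
√(h(E(1, -3)) + y((-5 - 3)*8, 189)) = √((37 + 12) + (-178 + 189)) = √(49 + 11) = √60 = 2*√15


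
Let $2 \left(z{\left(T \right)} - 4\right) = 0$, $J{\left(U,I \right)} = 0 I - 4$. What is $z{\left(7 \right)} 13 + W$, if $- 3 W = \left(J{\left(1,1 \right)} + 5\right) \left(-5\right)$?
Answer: $\frac{161}{3} \approx 53.667$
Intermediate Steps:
$J{\left(U,I \right)} = -4$ ($J{\left(U,I \right)} = 0 - 4 = -4$)
$z{\left(T \right)} = 4$ ($z{\left(T \right)} = 4 + \frac{1}{2} \cdot 0 = 4 + 0 = 4$)
$W = \frac{5}{3}$ ($W = - \frac{\left(-4 + 5\right) \left(-5\right)}{3} = - \frac{1 \left(-5\right)}{3} = \left(- \frac{1}{3}\right) \left(-5\right) = \frac{5}{3} \approx 1.6667$)
$z{\left(7 \right)} 13 + W = 4 \cdot 13 + \frac{5}{3} = 52 + \frac{5}{3} = \frac{161}{3}$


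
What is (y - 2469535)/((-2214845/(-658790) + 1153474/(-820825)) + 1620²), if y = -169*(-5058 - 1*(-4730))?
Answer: -87028622653905350/94609918294380711 ≈ -0.91987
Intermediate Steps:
y = 55432 (y = -169*(-5058 + 4730) = -169*(-328) = 55432)
(y - 2469535)/((-2214845/(-658790) + 1153474/(-820825)) + 1620²) = (55432 - 2469535)/((-2214845/(-658790) + 1153474/(-820825)) + 1620²) = -2414103/((-2214845*(-1/658790) + 1153474*(-1/820825)) + 2624400) = -2414103/((442969/131758 - 1153474/820825) + 2624400) = -2414103/(211620602133/108150260350 + 2624400) = -2414103/283829754883142133/108150260350 = -2414103*108150260350/283829754883142133 = -87028622653905350/94609918294380711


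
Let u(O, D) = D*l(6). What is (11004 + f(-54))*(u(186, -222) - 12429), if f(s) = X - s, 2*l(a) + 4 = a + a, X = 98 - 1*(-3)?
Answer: -148604403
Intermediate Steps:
X = 101 (X = 98 + 3 = 101)
l(a) = -2 + a (l(a) = -2 + (a + a)/2 = -2 + (2*a)/2 = -2 + a)
u(O, D) = 4*D (u(O, D) = D*(-2 + 6) = D*4 = 4*D)
f(s) = 101 - s
(11004 + f(-54))*(u(186, -222) - 12429) = (11004 + (101 - 1*(-54)))*(4*(-222) - 12429) = (11004 + (101 + 54))*(-888 - 12429) = (11004 + 155)*(-13317) = 11159*(-13317) = -148604403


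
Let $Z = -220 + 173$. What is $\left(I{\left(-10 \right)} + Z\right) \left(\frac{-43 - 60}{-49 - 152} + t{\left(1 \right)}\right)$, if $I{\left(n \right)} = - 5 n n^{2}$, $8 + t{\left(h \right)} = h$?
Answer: $- \frac{2152904}{67} \approx -32133.0$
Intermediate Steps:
$t{\left(h \right)} = -8 + h$
$I{\left(n \right)} = - 5 n^{3}$
$Z = -47$
$\left(I{\left(-10 \right)} + Z\right) \left(\frac{-43 - 60}{-49 - 152} + t{\left(1 \right)}\right) = \left(- 5 \left(-10\right)^{3} - 47\right) \left(\frac{-43 - 60}{-49 - 152} + \left(-8 + 1\right)\right) = \left(\left(-5\right) \left(-1000\right) - 47\right) \left(- \frac{103}{-201} - 7\right) = \left(5000 - 47\right) \left(\left(-103\right) \left(- \frac{1}{201}\right) - 7\right) = 4953 \left(\frac{103}{201} - 7\right) = 4953 \left(- \frac{1304}{201}\right) = - \frac{2152904}{67}$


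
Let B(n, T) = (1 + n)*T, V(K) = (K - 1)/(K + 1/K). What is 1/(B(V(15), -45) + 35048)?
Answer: 113/3950614 ≈ 2.8603e-5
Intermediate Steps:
V(K) = (-1 + K)/(K + 1/K)
B(n, T) = T*(1 + n)
1/(B(V(15), -45) + 35048) = 1/(-45*(1 + 15*(-1 + 15)/(1 + 15²)) + 35048) = 1/(-45*(1 + 15*14/(1 + 225)) + 35048) = 1/(-45*(1 + 15*14/226) + 35048) = 1/(-45*(1 + 15*(1/226)*14) + 35048) = 1/(-45*(1 + 105/113) + 35048) = 1/(-45*218/113 + 35048) = 1/(-9810/113 + 35048) = 1/(3950614/113) = 113/3950614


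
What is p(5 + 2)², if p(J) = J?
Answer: 49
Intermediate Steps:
p(5 + 2)² = (5 + 2)² = 7² = 49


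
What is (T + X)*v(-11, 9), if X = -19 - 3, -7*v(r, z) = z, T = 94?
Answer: -648/7 ≈ -92.571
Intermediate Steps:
v(r, z) = -z/7
X = -22
(T + X)*v(-11, 9) = (94 - 22)*(-1/7*9) = 72*(-9/7) = -648/7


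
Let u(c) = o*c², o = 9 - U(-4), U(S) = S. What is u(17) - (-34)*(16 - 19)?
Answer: 3655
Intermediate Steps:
o = 13 (o = 9 - 1*(-4) = 9 + 4 = 13)
u(c) = 13*c²
u(17) - (-34)*(16 - 19) = 13*17² - (-34)*(16 - 19) = 13*289 - (-34)*(-3) = 3757 - 1*102 = 3757 - 102 = 3655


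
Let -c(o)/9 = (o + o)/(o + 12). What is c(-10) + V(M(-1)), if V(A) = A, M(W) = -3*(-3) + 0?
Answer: 99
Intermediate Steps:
c(o) = -18*o/(12 + o) (c(o) = -9*(o + o)/(o + 12) = -9*2*o/(12 + o) = -18*o/(12 + o))
M(W) = 9 (M(W) = 9 + 0 = 9)
c(-10) + V(M(-1)) = -18*(-10)/(12 - 10) + 9 = -18*(-10)/2 + 9 = -18*(-10)*1/2 + 9 = 90 + 9 = 99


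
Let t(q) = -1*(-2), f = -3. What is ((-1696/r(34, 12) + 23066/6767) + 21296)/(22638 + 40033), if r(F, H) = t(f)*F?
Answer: 2447393458/7209609169 ≈ 0.33946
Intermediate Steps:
t(q) = 2
r(F, H) = 2*F
((-1696/r(34, 12) + 23066/6767) + 21296)/(22638 + 40033) = ((-1696/(2*34) + 23066/6767) + 21296)/(22638 + 40033) = ((-1696/68 + 23066*(1/6767)) + 21296)/62671 = ((-1696*1/68 + 23066/6767) + 21296)*(1/62671) = ((-424/17 + 23066/6767) + 21296)*(1/62671) = (-2477086/115039 + 21296)*(1/62671) = (2447393458/115039)*(1/62671) = 2447393458/7209609169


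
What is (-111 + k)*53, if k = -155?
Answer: -14098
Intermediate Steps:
(-111 + k)*53 = (-111 - 155)*53 = -266*53 = -14098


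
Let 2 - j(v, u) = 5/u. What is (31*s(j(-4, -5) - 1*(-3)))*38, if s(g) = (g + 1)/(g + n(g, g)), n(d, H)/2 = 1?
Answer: 4123/4 ≈ 1030.8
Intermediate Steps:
n(d, H) = 2 (n(d, H) = 2*1 = 2)
j(v, u) = 2 - 5/u
s(g) = (1 + g)/(2 + g) (s(g) = (g + 1)/(g + 2) = (1 + g)/(2 + g))
(31*s(j(-4, -5) - 1*(-3)))*38 = (31*((1 + ((2 - 5/(-5)) - 1*(-3)))/(2 + ((2 - 5/(-5)) - 1*(-3)))))*38 = (31*((1 + ((2 - 5*(-⅕)) + 3))/(2 + ((2 - 5*(-⅕)) + 3))))*38 = (31*((1 + ((2 + 1) + 3))/(2 + ((2 + 1) + 3))))*38 = (31*((1 + (3 + 3))/(2 + (3 + 3))))*38 = (31*((1 + 6)/(2 + 6)))*38 = (31*(7/8))*38 = (217/8)*38 = 4123/4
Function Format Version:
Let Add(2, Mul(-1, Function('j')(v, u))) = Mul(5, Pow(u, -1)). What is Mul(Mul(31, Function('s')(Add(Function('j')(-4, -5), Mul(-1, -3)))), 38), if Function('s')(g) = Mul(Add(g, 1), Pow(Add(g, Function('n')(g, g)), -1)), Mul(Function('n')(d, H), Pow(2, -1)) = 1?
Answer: Rational(4123, 4) ≈ 1030.8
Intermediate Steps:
Function('n')(d, H) = 2 (Function('n')(d, H) = Mul(2, 1) = 2)
Function('j')(v, u) = Add(2, Mul(-5, Pow(u, -1))) (Function('j')(v, u) = Add(2, Mul(-1, Mul(5, Pow(u, -1)))) = Add(2, Mul(-5, Pow(u, -1))))
Function('s')(g) = Mul(Pow(Add(2, g), -1), Add(1, g)) (Function('s')(g) = Mul(Add(g, 1), Pow(Add(g, 2), -1)) = Mul(Add(1, g), Pow(Add(2, g), -1)) = Mul(Pow(Add(2, g), -1), Add(1, g)))
Mul(Mul(31, Function('s')(Add(Function('j')(-4, -5), Mul(-1, -3)))), 38) = Mul(Mul(31, Mul(Pow(Add(2, Add(Add(2, Mul(-5, Pow(-5, -1))), Mul(-1, -3))), -1), Add(1, Add(Add(2, Mul(-5, Pow(-5, -1))), Mul(-1, -3))))), 38) = Mul(Mul(31, Mul(Pow(Add(2, Add(Add(2, Mul(-5, Rational(-1, 5))), 3)), -1), Add(1, Add(Add(2, Mul(-5, Rational(-1, 5))), 3)))), 38) = Mul(Mul(31, Mul(Pow(Add(2, Add(Add(2, 1), 3)), -1), Add(1, Add(Add(2, 1), 3)))), 38) = Mul(Mul(31, Mul(Pow(Add(2, Add(3, 3)), -1), Add(1, Add(3, 3)))), 38) = Mul(Mul(31, Mul(Pow(Add(2, 6), -1), Add(1, 6))), 38) = Mul(Mul(31, Mul(Pow(8, -1), 7)), 38) = Mul(Mul(31, Mul(Rational(1, 8), 7)), 38) = Mul(Mul(31, Rational(7, 8)), 38) = Mul(Rational(217, 8), 38) = Rational(4123, 4)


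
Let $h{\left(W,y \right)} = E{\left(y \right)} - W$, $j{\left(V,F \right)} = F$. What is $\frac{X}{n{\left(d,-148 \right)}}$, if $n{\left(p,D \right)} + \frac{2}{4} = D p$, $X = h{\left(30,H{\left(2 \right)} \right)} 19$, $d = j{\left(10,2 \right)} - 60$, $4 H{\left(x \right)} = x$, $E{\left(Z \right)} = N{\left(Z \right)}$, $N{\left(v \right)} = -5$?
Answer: $- \frac{1330}{17167} \approx -0.077474$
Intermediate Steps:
$E{\left(Z \right)} = -5$
$H{\left(x \right)} = \frac{x}{4}$
$h{\left(W,y \right)} = -5 - W$
$d = -58$ ($d = 2 - 60 = -58$)
$X = -665$ ($X = \left(-5 - 30\right) 19 = \left(-35\right) 19 = -665$)
$n{\left(p,D \right)} = - \frac{1}{2} + D p$
$\frac{X}{n{\left(d,-148 \right)}} = - \frac{665}{- \frac{1}{2} - -8584} = - \frac{665}{- \frac{1}{2} + 8584} = - \frac{665}{\frac{17167}{2}} = \left(-665\right) \frac{2}{17167} = - \frac{1330}{17167}$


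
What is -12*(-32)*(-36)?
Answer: -13824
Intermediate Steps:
-12*(-32)*(-36) = 384*(-36) = -13824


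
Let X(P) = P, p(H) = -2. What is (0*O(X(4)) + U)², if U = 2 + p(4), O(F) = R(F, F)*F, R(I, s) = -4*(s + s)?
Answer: 0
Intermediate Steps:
R(I, s) = -8*s
O(F) = -8*F² (O(F) = (-8*F)*F = -8*F²)
U = 0 (U = 2 - 2 = 0)
(0*O(X(4)) + U)² = (0*(-8*4²) + 0)² = (0*(-8*16) + 0)² = (0*(-128) + 0)² = (0 + 0)² = 0² = 0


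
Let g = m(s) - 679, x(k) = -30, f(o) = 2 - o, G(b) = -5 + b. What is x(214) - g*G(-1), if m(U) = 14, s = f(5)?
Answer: -4020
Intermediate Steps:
s = -3 (s = 2 - 1*5 = 2 - 5 = -3)
g = -665 (g = 14 - 679 = -665)
x(214) - g*G(-1) = -30 - (-665)*(-5 - 1) = -30 - (-665)*(-6) = -30 - 1*3990 = -30 - 3990 = -4020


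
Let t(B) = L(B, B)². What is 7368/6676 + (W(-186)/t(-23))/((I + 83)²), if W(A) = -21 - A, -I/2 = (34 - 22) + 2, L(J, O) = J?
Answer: 53597997/48559555 ≈ 1.1038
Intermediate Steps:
t(B) = B²
I = -28 (I = -2*((34 - 22) + 2) = -2*(12 + 2) = -2*14 = -28)
7368/6676 + (W(-186)/t(-23))/((I + 83)²) = 7368/6676 + ((-21 - 1*(-186))/((-23)²))/((-28 + 83)²) = 7368*(1/6676) + ((-21 + 186)/529)/(55²) = 1842/1669 + (165*(1/529))/3025 = 1842/1669 + (165/529)*(1/3025) = 1842/1669 + 3/29095 = 53597997/48559555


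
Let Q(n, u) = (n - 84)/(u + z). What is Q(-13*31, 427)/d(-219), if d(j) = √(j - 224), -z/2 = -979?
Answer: 487*I*√443/1056555 ≈ 0.0097015*I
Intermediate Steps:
z = 1958 (z = -2*(-979) = 1958)
Q(n, u) = (-84 + n)/(1958 + u) (Q(n, u) = (n - 84)/(u + 1958) = (-84 + n)/(1958 + u))
d(j) = √(-224 + j)
Q(-13*31, 427)/d(-219) = ((-84 - 13*31)/(1958 + 427))/(√(-224 - 219)) = ((-84 - 403)/2385)/(√(-443)) = ((1/2385)*(-487))/((I*√443)) = -(-487)*I*√443/1056555 = 487*I*√443/1056555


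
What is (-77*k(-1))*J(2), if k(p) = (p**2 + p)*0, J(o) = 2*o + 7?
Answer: 0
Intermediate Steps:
J(o) = 7 + 2*o
k(p) = 0 (k(p) = (p + p**2)*0 = 0)
(-77*k(-1))*J(2) = (-77*0)*(7 + 2*2) = 0*(7 + 4) = 0*11 = 0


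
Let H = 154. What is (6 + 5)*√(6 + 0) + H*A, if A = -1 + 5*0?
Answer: -154 + 11*√6 ≈ -127.06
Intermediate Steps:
A = -1 (A = -1 + 0 = -1)
(6 + 5)*√(6 + 0) + H*A = (6 + 5)*√(6 + 0) + 154*(-1) = 11*√6 - 154 = -154 + 11*√6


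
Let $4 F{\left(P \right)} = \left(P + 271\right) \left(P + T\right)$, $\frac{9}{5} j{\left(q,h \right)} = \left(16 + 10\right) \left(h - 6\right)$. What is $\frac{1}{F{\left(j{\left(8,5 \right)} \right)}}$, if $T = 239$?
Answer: $\frac{324}{4666489} \approx 6.9431 \cdot 10^{-5}$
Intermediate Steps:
$j{\left(q,h \right)} = - \frac{260}{3} + \frac{130 h}{9}$ ($j{\left(q,h \right)} = \frac{5 \left(16 + 10\right) \left(h - 6\right)}{9} = \frac{5 \cdot 26 \left(-6 + h\right)}{9} = \frac{5 \left(-156 + 26 h\right)}{9} = - \frac{260}{3} + \frac{130 h}{9}$)
$F{\left(P \right)} = \frac{\left(239 + P\right) \left(271 + P\right)}{4}$ ($F{\left(P \right)} = \frac{\left(P + 271\right) \left(P + 239\right)}{4} = \frac{\left(271 + P\right) \left(239 + P\right)}{4} = \frac{\left(239 + P\right) \left(271 + P\right)}{4}$)
$\frac{1}{F{\left(j{\left(8,5 \right)} \right)}} = \frac{1}{\frac{64769}{4} + \frac{\left(- \frac{260}{3} + \frac{130}{9} \cdot 5\right)^{2}}{4} + \frac{255 \left(- \frac{260}{3} + \frac{130}{9} \cdot 5\right)}{2}} = \frac{1}{\frac{64769}{4} + \frac{\left(- \frac{260}{3} + \frac{650}{9}\right)^{2}}{4} + \frac{255 \left(- \frac{260}{3} + \frac{650}{9}\right)}{2}} = \frac{1}{\frac{64769}{4} + \frac{\left(- \frac{130}{9}\right)^{2}}{4} + \frac{255}{2} \left(- \frac{130}{9}\right)} = \frac{1}{\frac{64769}{4} + \frac{1}{4} \cdot \frac{16900}{81} - \frac{5525}{3}} = \frac{1}{\frac{64769}{4} + \frac{4225}{81} - \frac{5525}{3}} = \frac{1}{\frac{4666489}{324}} = \frac{324}{4666489}$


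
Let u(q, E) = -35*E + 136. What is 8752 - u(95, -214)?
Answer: 1126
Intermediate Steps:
u(q, E) = 136 - 35*E
8752 - u(95, -214) = 8752 - (136 - 35*(-214)) = 8752 - (136 + 7490) = 8752 - 1*7626 = 8752 - 7626 = 1126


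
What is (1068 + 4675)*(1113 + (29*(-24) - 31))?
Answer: 2216798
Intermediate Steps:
(1068 + 4675)*(1113 + (29*(-24) - 31)) = 5743*(1113 + (-696 - 31)) = 5743*(1113 - 727) = 5743*386 = 2216798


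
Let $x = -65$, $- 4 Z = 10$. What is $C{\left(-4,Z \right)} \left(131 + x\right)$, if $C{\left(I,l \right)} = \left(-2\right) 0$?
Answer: $0$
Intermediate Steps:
$Z = - \frac{5}{2}$ ($Z = \left(- \frac{1}{4}\right) 10 = - \frac{5}{2} \approx -2.5$)
$C{\left(I,l \right)} = 0$
$C{\left(-4,Z \right)} \left(131 + x\right) = 0 \left(131 - 65\right) = 0 \cdot 66 = 0$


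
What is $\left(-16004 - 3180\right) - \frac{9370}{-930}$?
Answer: $- \frac{1783175}{93} \approx -19174.0$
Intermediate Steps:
$\left(-16004 - 3180\right) - \frac{9370}{-930} = -19184 - - \frac{937}{93} = -19184 + \frac{937}{93} = - \frac{1783175}{93}$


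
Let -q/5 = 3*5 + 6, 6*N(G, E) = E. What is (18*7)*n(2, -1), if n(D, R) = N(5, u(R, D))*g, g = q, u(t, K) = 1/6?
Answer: -735/2 ≈ -367.50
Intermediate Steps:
u(t, K) = ⅙
N(G, E) = E/6
q = -105 (q = -5*(3*5 + 6) = -5*(15 + 6) = -5*21 = -105)
g = -105
n(D, R) = -35/12 (n(D, R) = ((⅙)*(⅙))*(-105) = (1/36)*(-105) = -35/12)
(18*7)*n(2, -1) = (18*7)*(-35/12) = 126*(-35/12) = -735/2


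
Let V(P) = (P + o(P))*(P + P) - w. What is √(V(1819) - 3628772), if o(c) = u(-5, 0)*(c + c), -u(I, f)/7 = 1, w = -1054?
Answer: 4*I*√5603469 ≈ 9468.7*I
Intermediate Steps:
u(I, f) = -7 (u(I, f) = -7*1 = -7)
o(c) = -14*c (o(c) = -7*(c + c) = -14*c)
V(P) = 1054 - 26*P² (V(P) = (P - 14*P)*(P + P) - 1*(-1054) = (-13*P)*(2*P) + 1054 = -26*P² + 1054 = 1054 - 26*P²)
√(V(1819) - 3628772) = √((1054 - 26*1819²) - 3628772) = √((1054 - 26*3308761) - 3628772) = √((1054 - 86027786) - 3628772) = √(-86026732 - 3628772) = √(-89655504) = 4*I*√5603469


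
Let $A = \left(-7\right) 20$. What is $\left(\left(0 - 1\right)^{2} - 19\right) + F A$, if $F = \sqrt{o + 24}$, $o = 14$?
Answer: $-18 - 140 \sqrt{38} \approx -881.02$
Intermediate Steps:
$A = -140$
$F = \sqrt{38}$ ($F = \sqrt{14 + 24} = \sqrt{38} \approx 6.1644$)
$\left(\left(0 - 1\right)^{2} - 19\right) + F A = \left(\left(0 - 1\right)^{2} - 19\right) + \sqrt{38} \left(-140\right) = \left(\left(-1\right)^{2} - 19\right) - 140 \sqrt{38} = \left(1 - 19\right) - 140 \sqrt{38} = -18 - 140 \sqrt{38}$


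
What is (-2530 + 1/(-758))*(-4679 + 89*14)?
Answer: 6583604853/758 ≈ 8.6855e+6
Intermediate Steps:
(-2530 + 1/(-758))*(-4679 + 89*14) = (-2530 - 1/758)*(-4679 + 1246) = -1917741/758*(-3433) = 6583604853/758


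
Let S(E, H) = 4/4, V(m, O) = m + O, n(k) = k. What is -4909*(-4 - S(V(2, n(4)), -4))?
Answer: 24545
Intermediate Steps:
V(m, O) = O + m
S(E, H) = 1 (S(E, H) = 4*(¼) = 1)
-4909*(-4 - S(V(2, n(4)), -4)) = -4909*(-4 - 1*1) = -4909*(-4 - 1) = -4909*(-5) = 24545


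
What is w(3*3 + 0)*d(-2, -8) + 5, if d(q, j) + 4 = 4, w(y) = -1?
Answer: 5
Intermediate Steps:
d(q, j) = 0 (d(q, j) = -4 + 4 = 0)
w(3*3 + 0)*d(-2, -8) + 5 = -1*0 + 5 = 0 + 5 = 5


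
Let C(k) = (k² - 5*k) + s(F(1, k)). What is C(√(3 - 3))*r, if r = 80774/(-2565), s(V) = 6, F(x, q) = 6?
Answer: -161548/855 ≈ -188.95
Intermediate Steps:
C(k) = 6 + k² - 5*k (C(k) = (k² - 5*k) + 6 = 6 + k² - 5*k)
r = -80774/2565 (r = 80774*(-1/2565) = -80774/2565 ≈ -31.491)
C(√(3 - 3))*r = (6 + (√(3 - 3))² - 5*√(3 - 3))*(-80774/2565) = (6 + (√0)² - 5*√0)*(-80774/2565) = (6 + 0² - 5*0)*(-80774/2565) = (6 + 0 + 0)*(-80774/2565) = 6*(-80774/2565) = -161548/855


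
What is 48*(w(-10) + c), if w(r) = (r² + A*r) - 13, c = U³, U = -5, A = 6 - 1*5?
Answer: -2304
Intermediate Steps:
A = 1 (A = 6 - 5 = 1)
c = -125 (c = (-5)³ = -125)
w(r) = -13 + r + r² (w(r) = (r² + 1*r) - 13 = (r² + r) - 13 = (r + r²) - 13 = -13 + r + r²)
48*(w(-10) + c) = 48*((-13 - 10 + (-10)²) - 125) = 48*((-13 - 10 + 100) - 125) = 48*(77 - 125) = 48*(-48) = -2304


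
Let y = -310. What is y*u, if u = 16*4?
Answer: -19840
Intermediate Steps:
u = 64
y*u = -310*64 = -19840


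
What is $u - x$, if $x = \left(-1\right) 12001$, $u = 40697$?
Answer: $52698$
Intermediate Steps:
$x = -12001$
$u - x = 40697 - -12001 = 40697 + 12001 = 52698$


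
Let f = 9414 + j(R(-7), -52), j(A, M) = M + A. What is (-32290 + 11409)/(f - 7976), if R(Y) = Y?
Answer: -2983/197 ≈ -15.142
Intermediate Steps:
j(A, M) = A + M
f = 9355 (f = 9414 + (-7 - 52) = 9414 - 59 = 9355)
(-32290 + 11409)/(f - 7976) = (-32290 + 11409)/(9355 - 7976) = -20881/1379 = -20881*1/1379 = -2983/197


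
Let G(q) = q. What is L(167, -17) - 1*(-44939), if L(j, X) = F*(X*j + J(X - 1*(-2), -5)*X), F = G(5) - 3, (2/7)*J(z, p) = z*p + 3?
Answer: 29979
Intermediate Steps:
J(z, p) = 21/2 + 7*p*z/2 (J(z, p) = 7*(z*p + 3)/2 = 7*(p*z + 3)/2 = 7*(3 + p*z)/2 = 21/2 + 7*p*z/2)
F = 2 (F = 5 - 3 = 2)
L(j, X) = 2*X*j + 2*X*(-49/2 - 35*X/2) (L(j, X) = 2*(X*j + (21/2 + (7/2)*(-5)*(X - 1*(-2)))*X) = 2*(X*j + (21/2 + (7/2)*(-5)*(X + 2))*X) = 2*(X*j + (21/2 + (7/2)*(-5)*(2 + X))*X) = 2*(X*j + (21/2 + (-35 - 35*X/2))*X) = 2*(X*j + (-49/2 - 35*X/2)*X) = 2*(X*j + X*(-49/2 - 35*X/2)) = 2*X*j + 2*X*(-49/2 - 35*X/2))
L(167, -17) - 1*(-44939) = -17*(-49 - 35*(-17) + 2*167) - 1*(-44939) = -17*(-49 + 595 + 334) + 44939 = -17*880 + 44939 = -14960 + 44939 = 29979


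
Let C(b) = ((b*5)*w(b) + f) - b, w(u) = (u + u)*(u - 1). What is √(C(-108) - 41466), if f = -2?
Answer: 4*I*√797195 ≈ 3571.4*I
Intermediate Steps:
w(u) = 2*u*(-1 + u) (w(u) = (2*u)*(-1 + u) = 2*u*(-1 + u))
C(b) = -2 - b + 10*b²*(-1 + b) (C(b) = ((b*5)*(2*b*(-1 + b)) - 2) - b = ((5*b)*(2*b*(-1 + b)) - 2) - b = (10*b²*(-1 + b) - 2) - b = (-2 + 10*b²*(-1 + b)) - b = -2 - b + 10*b²*(-1 + b))
√(C(-108) - 41466) = √((-2 - 1*(-108) + 10*(-108)²*(-1 - 108)) - 41466) = √((-2 + 108 + 10*11664*(-109)) - 41466) = √((-2 + 108 - 12713760) - 41466) = √(-12713654 - 41466) = √(-12755120) = 4*I*√797195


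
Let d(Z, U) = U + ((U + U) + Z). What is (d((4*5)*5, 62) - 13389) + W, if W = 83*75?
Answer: -6878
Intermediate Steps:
W = 6225
d(Z, U) = Z + 3*U (d(Z, U) = U + (2*U + Z) = U + (Z + 2*U) = Z + 3*U)
(d((4*5)*5, 62) - 13389) + W = (((4*5)*5 + 3*62) - 13389) + 6225 = ((20*5 + 186) - 13389) + 6225 = ((100 + 186) - 13389) + 6225 = (286 - 13389) + 6225 = -13103 + 6225 = -6878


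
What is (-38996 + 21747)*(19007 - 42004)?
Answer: 396675253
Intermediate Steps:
(-38996 + 21747)*(19007 - 42004) = -17249*(-22997) = 396675253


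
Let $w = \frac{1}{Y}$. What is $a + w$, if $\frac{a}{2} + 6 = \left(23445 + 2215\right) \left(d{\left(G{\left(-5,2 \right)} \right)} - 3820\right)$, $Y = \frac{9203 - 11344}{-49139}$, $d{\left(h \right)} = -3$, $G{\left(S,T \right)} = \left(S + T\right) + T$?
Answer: $- \frac{420056383313}{2141} \approx -1.962 \cdot 10^{8}$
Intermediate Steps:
$G{\left(S,T \right)} = S + 2 T$
$Y = \frac{2141}{49139}$ ($Y = \left(-2141\right) \left(- \frac{1}{49139}\right) = \frac{2141}{49139} \approx 0.04357$)
$a = -196196372$ ($a = -12 + 2 \left(23445 + 2215\right) \left(-3 - 3820\right) = -12 + 2 \cdot 25660 \left(-3823\right) = -12 + 2 \left(-98098180\right) = -12 - 196196360 = -196196372$)
$w = \frac{49139}{2141}$ ($w = \frac{1}{\frac{2141}{49139}} = \frac{49139}{2141} \approx 22.951$)
$a + w = -196196372 + \frac{49139}{2141} = - \frac{420056383313}{2141}$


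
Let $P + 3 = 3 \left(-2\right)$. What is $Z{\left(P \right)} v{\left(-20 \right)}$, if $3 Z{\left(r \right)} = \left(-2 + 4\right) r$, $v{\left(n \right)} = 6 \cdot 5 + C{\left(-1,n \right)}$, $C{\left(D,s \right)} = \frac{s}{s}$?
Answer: $-186$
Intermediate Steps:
$C{\left(D,s \right)} = 1$
$v{\left(n \right)} = 31$ ($v{\left(n \right)} = 6 \cdot 5 + 1 = 30 + 1 = 31$)
$P = -9$ ($P = -3 + 3 \left(-2\right) = -3 - 6 = -9$)
$Z{\left(r \right)} = \frac{2 r}{3}$ ($Z{\left(r \right)} = \frac{\left(-2 + 4\right) r}{3} = \frac{2 r}{3}$)
$Z{\left(P \right)} v{\left(-20 \right)} = \frac{2}{3} \left(-9\right) 31 = \left(-6\right) 31 = -186$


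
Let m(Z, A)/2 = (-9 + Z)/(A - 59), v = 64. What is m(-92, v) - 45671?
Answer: -228557/5 ≈ -45711.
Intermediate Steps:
m(Z, A) = 2*(-9 + Z)/(-59 + A) (m(Z, A) = 2*((-9 + Z)/(A - 59)) = 2*((-9 + Z)/(-59 + A)) = 2*(-9 + Z)/(-59 + A))
m(-92, v) - 45671 = 2*(-9 - 92)/(-59 + 64) - 45671 = 2*(-101)/5 - 45671 = 2*(1/5)*(-101) - 45671 = -202/5 - 45671 = -228557/5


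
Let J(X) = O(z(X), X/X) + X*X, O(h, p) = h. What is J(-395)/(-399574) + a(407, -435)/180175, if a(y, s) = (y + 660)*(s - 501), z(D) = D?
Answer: -213549991969/35996622725 ≈ -5.9325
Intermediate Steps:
a(y, s) = (-501 + s)*(660 + y) (a(y, s) = (660 + y)*(-501 + s) = (-501 + s)*(660 + y))
J(X) = X + X² (J(X) = X + X*X = X + X²)
J(-395)/(-399574) + a(407, -435)/180175 = -395*(1 - 395)/(-399574) + (-330660 - 501*407 + 660*(-435) - 435*407)/180175 = -395*(-394)*(-1/399574) + (-330660 - 203907 - 287100 - 177045)*(1/180175) = 155630*(-1/399574) - 998712*1/180175 = -77815/199787 - 998712/180175 = -213549991969/35996622725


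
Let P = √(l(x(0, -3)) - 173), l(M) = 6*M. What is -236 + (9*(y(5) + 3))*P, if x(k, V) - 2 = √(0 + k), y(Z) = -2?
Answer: -236 + 9*I*√161 ≈ -236.0 + 114.2*I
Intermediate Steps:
x(k, V) = 2 + √k (x(k, V) = 2 + √(0 + k) = 2 + √k)
P = I*√161 (P = √(6*(2 + √0) - 173) = √(6*(2 + 0) - 173) = √(6*2 - 173) = √(12 - 173) = √(-161) = I*√161 ≈ 12.689*I)
-236 + (9*(y(5) + 3))*P = -236 + (9*(-2 + 3))*(I*√161) = -236 + (9*1)*(I*√161) = -236 + 9*(I*√161) = -236 + 9*I*√161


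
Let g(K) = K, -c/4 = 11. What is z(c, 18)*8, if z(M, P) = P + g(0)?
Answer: 144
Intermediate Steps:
c = -44 (c = -4*11 = -44)
z(M, P) = P (z(M, P) = P + 0 = P)
z(c, 18)*8 = 18*8 = 144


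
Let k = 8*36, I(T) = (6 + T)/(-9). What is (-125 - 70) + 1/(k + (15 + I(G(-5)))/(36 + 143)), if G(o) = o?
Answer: -90498279/464102 ≈ -195.00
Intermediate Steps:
I(T) = -⅔ - T/9 (I(T) = (6 + T)*(-⅑) = -⅔ - T/9)
k = 288
(-125 - 70) + 1/(k + (15 + I(G(-5)))/(36 + 143)) = (-125 - 70) + 1/(288 + (15 + (-⅔ - ⅑*(-5)))/(36 + 143)) = -195 + 1/(288 + (15 + (-⅔ + 5/9))/179) = -195 + 1/(288 + (15 - ⅑)*(1/179)) = -195 + 1/(288 + (134/9)*(1/179)) = -195 + 1/(288 + 134/1611) = -195 + 1/(464102/1611) = -195 + 1611/464102 = -90498279/464102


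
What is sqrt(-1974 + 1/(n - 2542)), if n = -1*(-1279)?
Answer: I*sqrt(3148864869)/1263 ≈ 44.43*I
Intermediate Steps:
n = 1279
sqrt(-1974 + 1/(n - 2542)) = sqrt(-1974 + 1/(1279 - 2542)) = sqrt(-1974 + 1/(-1263)) = sqrt(-1974 - 1/1263) = sqrt(-2493163/1263) = I*sqrt(3148864869)/1263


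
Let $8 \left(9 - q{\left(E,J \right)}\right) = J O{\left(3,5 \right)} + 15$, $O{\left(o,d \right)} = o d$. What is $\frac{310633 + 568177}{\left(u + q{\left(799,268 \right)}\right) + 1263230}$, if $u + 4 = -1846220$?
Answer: $- \frac{1406096}{933583} \approx -1.5061$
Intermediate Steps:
$O{\left(o,d \right)} = d o$
$u = -1846224$ ($u = -4 - 1846220 = -1846224$)
$q{\left(E,J \right)} = \frac{57}{8} - \frac{15 J}{8}$ ($q{\left(E,J \right)} = 9 - \frac{J 5 \cdot 3 + 15}{8} = 9 - \frac{J 15 + 15}{8} = 9 - \frac{15 J + 15}{8} = 9 - \frac{15 + 15 J}{8} = 9 - \left(\frac{15}{8} + \frac{15 J}{8}\right) = \frac{57}{8} - \frac{15 J}{8}$)
$\frac{310633 + 568177}{\left(u + q{\left(799,268 \right)}\right) + 1263230} = \frac{310633 + 568177}{\left(-1846224 + \left(\frac{57}{8} - \frac{1005}{2}\right)\right) + 1263230} = \frac{878810}{\left(-1846224 + \left(\frac{57}{8} - \frac{1005}{2}\right)\right) + 1263230} = \frac{878810}{\left(-1846224 - \frac{3963}{8}\right) + 1263230} = \frac{878810}{- \frac{14773755}{8} + 1263230} = \frac{878810}{- \frac{4667915}{8}} = 878810 \left(- \frac{8}{4667915}\right) = - \frac{1406096}{933583}$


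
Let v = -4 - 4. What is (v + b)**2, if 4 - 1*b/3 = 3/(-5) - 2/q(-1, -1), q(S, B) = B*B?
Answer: 3481/25 ≈ 139.24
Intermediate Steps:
q(S, B) = B**2
v = -8
b = 99/5 (b = 12 - 3*(3/(-5) - 2/((-1)**2)) = 12 - 3*(3*(-1/5) - 2/1) = 12 - 3*(-3/5 - 2*1) = 12 - 3*(-3/5 - 2) = 12 - 3*(-13/5) = 12 + 39/5 = 99/5 ≈ 19.800)
(v + b)**2 = (-8 + 99/5)**2 = (59/5)**2 = 3481/25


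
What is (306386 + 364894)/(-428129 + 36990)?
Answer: -671280/391139 ≈ -1.7162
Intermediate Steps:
(306386 + 364894)/(-428129 + 36990) = 671280/(-391139) = 671280*(-1/391139) = -671280/391139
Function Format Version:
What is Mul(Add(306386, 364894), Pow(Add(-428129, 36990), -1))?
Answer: Rational(-671280, 391139) ≈ -1.7162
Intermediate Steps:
Mul(Add(306386, 364894), Pow(Add(-428129, 36990), -1)) = Mul(671280, Pow(-391139, -1)) = Mul(671280, Rational(-1, 391139)) = Rational(-671280, 391139)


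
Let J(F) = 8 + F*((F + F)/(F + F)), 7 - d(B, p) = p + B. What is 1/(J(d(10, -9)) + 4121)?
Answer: 1/4135 ≈ 0.00024184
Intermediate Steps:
d(B, p) = 7 - B - p (d(B, p) = 7 - (p + B) = 7 - (B + p) = 7 + (-B - p) = 7 - B - p)
J(F) = 8 + F (J(F) = 8 + F*((2*F)/((2*F))) = 8 + F*((2*F)*(1/(2*F))) = 8 + F*1 = 8 + F)
1/(J(d(10, -9)) + 4121) = 1/((8 + (7 - 1*10 - 1*(-9))) + 4121) = 1/((8 + (7 - 10 + 9)) + 4121) = 1/((8 + 6) + 4121) = 1/(14 + 4121) = 1/4135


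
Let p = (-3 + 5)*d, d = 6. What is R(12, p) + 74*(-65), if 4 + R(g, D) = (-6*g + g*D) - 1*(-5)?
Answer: -4737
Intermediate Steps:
p = 12 (p = (-3 + 5)*6 = 2*6 = 12)
R(g, D) = 1 - 6*g + D*g (R(g, D) = -4 + ((-6*g + g*D) - 1*(-5)) = -4 + ((-6*g + D*g) + 5) = -4 + (5 - 6*g + D*g) = 1 - 6*g + D*g)
R(12, p) + 74*(-65) = (1 - 6*12 + 12*12) + 74*(-65) = (1 - 72 + 144) - 4810 = 73 - 4810 = -4737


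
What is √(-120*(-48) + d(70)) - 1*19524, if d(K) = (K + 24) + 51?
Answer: -19524 + √5905 ≈ -19447.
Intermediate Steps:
d(K) = 75 + K (d(K) = (24 + K) + 51 = 75 + K)
√(-120*(-48) + d(70)) - 1*19524 = √(-120*(-48) + (75 + 70)) - 1*19524 = √(5760 + 145) - 19524 = √5905 - 19524 = -19524 + √5905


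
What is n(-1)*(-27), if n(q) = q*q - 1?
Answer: 0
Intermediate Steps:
n(q) = -1 + q² (n(q) = q² - 1 = -1 + q²)
n(-1)*(-27) = (-1 + (-1)²)*(-27) = (-1 + 1)*(-27) = 0*(-27) = 0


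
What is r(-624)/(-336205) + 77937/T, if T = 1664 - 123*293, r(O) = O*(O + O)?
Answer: -10594481817/2311409375 ≈ -4.5836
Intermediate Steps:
r(O) = 2*O² (r(O) = O*(2*O) = 2*O²)
T = -34375 (T = 1664 - 1*36039 = 1664 - 36039 = -34375)
r(-624)/(-336205) + 77937/T = (2*(-624)²)/(-336205) + 77937/(-34375) = (2*389376)*(-1/336205) + 77937*(-1/34375) = 778752*(-1/336205) - 77937/34375 = -778752/336205 - 77937/34375 = -10594481817/2311409375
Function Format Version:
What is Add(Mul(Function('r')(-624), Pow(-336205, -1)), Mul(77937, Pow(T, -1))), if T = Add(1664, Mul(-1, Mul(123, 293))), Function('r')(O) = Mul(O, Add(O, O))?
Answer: Rational(-10594481817, 2311409375) ≈ -4.5836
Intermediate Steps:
Function('r')(O) = Mul(2, Pow(O, 2)) (Function('r')(O) = Mul(O, Mul(2, O)) = Mul(2, Pow(O, 2)))
T = -34375 (T = Add(1664, Mul(-1, 36039)) = Add(1664, -36039) = -34375)
Add(Mul(Function('r')(-624), Pow(-336205, -1)), Mul(77937, Pow(T, -1))) = Add(Mul(Mul(2, Pow(-624, 2)), Pow(-336205, -1)), Mul(77937, Pow(-34375, -1))) = Add(Mul(Mul(2, 389376), Rational(-1, 336205)), Mul(77937, Rational(-1, 34375))) = Add(Mul(778752, Rational(-1, 336205)), Rational(-77937, 34375)) = Add(Rational(-778752, 336205), Rational(-77937, 34375)) = Rational(-10594481817, 2311409375)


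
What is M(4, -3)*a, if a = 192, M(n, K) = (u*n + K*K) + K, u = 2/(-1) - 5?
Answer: -4224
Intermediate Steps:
u = -7 (u = 2*(-1) - 5 = -2 - 5 = -7)
M(n, K) = K + K**2 - 7*n (M(n, K) = (-7*n + K*K) + K = (-7*n + K**2) + K = (K**2 - 7*n) + K = K + K**2 - 7*n)
M(4, -3)*a = (-3 + (-3)**2 - 7*4)*192 = (-3 + 9 - 28)*192 = -22*192 = -4224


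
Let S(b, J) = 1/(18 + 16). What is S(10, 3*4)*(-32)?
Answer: -16/17 ≈ -0.94118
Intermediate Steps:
S(b, J) = 1/34
S(10, 3*4)*(-32) = (1/34)*(-32) = -16/17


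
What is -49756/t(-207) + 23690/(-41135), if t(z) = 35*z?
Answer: 53573686/8514945 ≈ 6.2917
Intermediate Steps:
-49756/t(-207) + 23690/(-41135) = -49756/(35*(-207)) + 23690/(-41135) = -49756/(-7245) + 23690*(-1/41135) = -49756*(-1/7245) - 4738/8227 = 7108/1035 - 4738/8227 = 53573686/8514945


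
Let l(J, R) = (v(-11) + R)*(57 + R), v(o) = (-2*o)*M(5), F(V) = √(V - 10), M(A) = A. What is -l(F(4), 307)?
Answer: -151788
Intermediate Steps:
F(V) = √(-10 + V)
v(o) = -10*o (v(o) = -2*o*5 = -10*o)
l(J, R) = (57 + R)*(110 + R) (l(J, R) = (-10*(-11) + R)*(57 + R) = (110 + R)*(57 + R) = (57 + R)*(110 + R))
-l(F(4), 307) = -(6270 + 307² + 167*307) = -(6270 + 94249 + 51269) = -1*151788 = -151788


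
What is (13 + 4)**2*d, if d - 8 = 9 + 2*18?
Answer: 15317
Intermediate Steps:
d = 53 (d = 8 + (9 + 2*18) = 8 + (9 + 36) = 8 + 45 = 53)
(13 + 4)**2*d = (13 + 4)**2*53 = 17**2*53 = 289*53 = 15317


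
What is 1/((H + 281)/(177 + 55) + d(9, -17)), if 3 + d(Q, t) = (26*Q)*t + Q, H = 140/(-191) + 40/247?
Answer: -10945064/43460564411 ≈ -0.00025184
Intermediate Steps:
H = -26940/47177 (H = 140*(-1/191) + 40*(1/247) = -140/191 + 40/247 = -26940/47177 ≈ -0.57104)
d(Q, t) = -3 + Q + 26*Q*t (d(Q, t) = -3 + ((26*Q)*t + Q) = -3 + (26*Q*t + Q) = -3 + (Q + 26*Q*t) = -3 + Q + 26*Q*t)
1/((H + 281)/(177 + 55) + d(9, -17)) = 1/((-26940/47177 + 281)/(177 + 55) + (-3 + 9 + 26*9*(-17))) = 1/((13229797/47177)/232 + (-3 + 9 - 3978)) = 1/((13229797/47177)*(1/232) - 3972) = 1/(13229797/10945064 - 3972) = 1/(-43460564411/10945064) = -10945064/43460564411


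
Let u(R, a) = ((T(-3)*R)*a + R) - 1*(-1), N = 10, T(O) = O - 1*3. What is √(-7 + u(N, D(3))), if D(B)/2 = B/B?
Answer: 2*I*√29 ≈ 10.77*I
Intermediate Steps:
D(B) = 2 (D(B) = 2*(B/B) = 2*1 = 2)
T(O) = -3 + O (T(O) = O - 3 = -3 + O)
u(R, a) = 1 + R - 6*R*a (u(R, a) = (((-3 - 3)*R)*a + R) - 1*(-1) = ((-6*R)*a + R) + 1 = (-6*R*a + R) + 1 = (R - 6*R*a) + 1 = 1 + R - 6*R*a)
√(-7 + u(N, D(3))) = √(-7 + (1 + 10 - 6*10*2)) = √(-7 + (1 + 10 - 120)) = √(-7 - 109) = √(-116) = 2*I*√29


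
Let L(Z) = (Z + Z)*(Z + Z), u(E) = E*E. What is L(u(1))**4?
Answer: 256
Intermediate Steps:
u(E) = E**2
L(Z) = 4*Z**2 (L(Z) = (2*Z)*(2*Z) = 4*Z**2)
L(u(1))**4 = (4*(1**2)**2)**4 = (4*1**2)**4 = (4*1)**4 = 4**4 = 256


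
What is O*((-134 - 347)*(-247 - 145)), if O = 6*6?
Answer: 6787872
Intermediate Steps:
O = 36
O*((-134 - 347)*(-247 - 145)) = 36*((-134 - 347)*(-247 - 145)) = 36*(-481*(-392)) = 36*188552 = 6787872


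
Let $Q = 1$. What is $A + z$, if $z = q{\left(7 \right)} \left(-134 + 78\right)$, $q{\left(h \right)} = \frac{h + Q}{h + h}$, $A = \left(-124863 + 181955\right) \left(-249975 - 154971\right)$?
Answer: $-23119177064$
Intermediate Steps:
$A = -23119177032$ ($A = 57092 \left(-404946\right) = -23119177032$)
$q{\left(h \right)} = \frac{1 + h}{2 h}$ ($q{\left(h \right)} = \frac{h + 1}{h + h} = \frac{1 + h}{2 h}$)
$z = -32$ ($z = \frac{1 + 7}{2 \cdot 7} \left(-134 + 78\right) = \frac{1}{2} \cdot \frac{1}{7} \cdot 8 \left(-56\right) = \frac{4}{7} \left(-56\right) = -32$)
$A + z = -23119177032 - 32 = -23119177064$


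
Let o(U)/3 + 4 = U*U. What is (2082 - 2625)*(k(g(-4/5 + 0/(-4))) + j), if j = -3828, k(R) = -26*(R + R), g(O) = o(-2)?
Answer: 2078604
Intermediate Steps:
o(U) = -12 + 3*U² (o(U) = -12 + 3*(U*U) = -12 + 3*U²)
g(O) = 0 (g(O) = -12 + 3*(-2)² = -12 + 3*4 = -12 + 12 = 0)
k(R) = -52*R
(2082 - 2625)*(k(g(-4/5 + 0/(-4))) + j) = (2082 - 2625)*(-52*0 - 3828) = -543*(0 - 3828) = -543*(-3828) = 2078604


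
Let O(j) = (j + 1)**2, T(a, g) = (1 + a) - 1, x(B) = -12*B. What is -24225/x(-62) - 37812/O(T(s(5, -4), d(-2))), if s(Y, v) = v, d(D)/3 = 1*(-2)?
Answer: -3150017/744 ≈ -4233.9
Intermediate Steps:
d(D) = -6 (d(D) = 3*(1*(-2)) = 3*(-2) = -6)
T(a, g) = a
O(j) = (1 + j)**2
-24225/x(-62) - 37812/O(T(s(5, -4), d(-2))) = -24225/((-12*(-62))) - 37812/(1 - 4)**2 = -24225/744 - 37812/((-3)**2) = -24225*1/744 - 37812/9 = -8075/248 - 37812*1/9 = -8075/248 - 12604/3 = -3150017/744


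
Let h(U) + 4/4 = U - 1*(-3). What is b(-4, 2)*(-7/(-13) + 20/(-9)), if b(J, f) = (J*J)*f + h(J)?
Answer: -1970/39 ≈ -50.513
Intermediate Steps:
h(U) = 2 + U (h(U) = -1 + (U - 1*(-3)) = -1 + (U + 3) = -1 + (3 + U) = 2 + U)
b(J, f) = 2 + J + f*J² (b(J, f) = (J*J)*f + (2 + J) = J²*f + (2 + J) = f*J² + (2 + J) = 2 + J + f*J²)
b(-4, 2)*(-7/(-13) + 20/(-9)) = (2 - 4 + 2*(-4)²)*(-7/(-13) + 20/(-9)) = (2 - 4 + 2*16)*(-7*(-1/13) + 20*(-⅑)) = (2 - 4 + 32)*(7/13 - 20/9) = 30*(-197/117) = -1970/39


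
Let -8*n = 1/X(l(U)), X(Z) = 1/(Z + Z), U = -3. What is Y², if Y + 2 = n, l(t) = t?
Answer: 25/16 ≈ 1.5625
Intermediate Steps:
X(Z) = 1/(2*Z)
n = ¾ (n = -1/(8*((½)/(-3))) = -1/(8*((½)*(-⅓))) = -1/(8*(-⅙)) = -⅛*(-6) = ¾ ≈ 0.75000)
Y = -5/4 (Y = -2 + ¾ = -5/4 ≈ -1.2500)
Y² = (-5/4)² = 25/16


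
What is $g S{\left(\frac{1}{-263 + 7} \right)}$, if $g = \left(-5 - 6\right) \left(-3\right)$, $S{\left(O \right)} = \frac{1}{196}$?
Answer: $\frac{33}{196} \approx 0.16837$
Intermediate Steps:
$S{\left(O \right)} = \frac{1}{196}$
$g = 33$ ($g = \left(-11\right) \left(-3\right) = 33$)
$g S{\left(\frac{1}{-263 + 7} \right)} = 33 \cdot \frac{1}{196} = \frac{33}{196}$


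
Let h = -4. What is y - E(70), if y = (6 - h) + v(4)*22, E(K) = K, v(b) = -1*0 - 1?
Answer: -82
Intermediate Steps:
v(b) = -1 (v(b) = 0 - 1 = -1)
y = -12 (y = (6 - 1*(-4)) - 1*22 = (6 + 4) - 22 = 10 - 22 = -12)
y - E(70) = -12 - 1*70 = -12 - 70 = -82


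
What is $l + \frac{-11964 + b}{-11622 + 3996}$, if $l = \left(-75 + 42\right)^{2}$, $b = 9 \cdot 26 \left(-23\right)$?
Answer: $\frac{1387010}{1271} \approx 1091.3$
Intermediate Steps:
$b = -5382$ ($b = 234 \left(-23\right) = -5382$)
$l = 1089$ ($l = \left(-33\right)^{2} = 1089$)
$l + \frac{-11964 + b}{-11622 + 3996} = 1089 + \frac{-11964 - 5382}{-11622 + 3996} = 1089 - \frac{17346}{-7626} = 1089 - - \frac{2891}{1271} = 1089 + \frac{2891}{1271} = \frac{1387010}{1271}$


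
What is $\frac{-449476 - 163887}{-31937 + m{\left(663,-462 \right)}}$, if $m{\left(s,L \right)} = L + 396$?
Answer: $\frac{613363}{32003} \approx 19.166$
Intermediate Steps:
$m{\left(s,L \right)} = 396 + L$
$\frac{-449476 - 163887}{-31937 + m{\left(663,-462 \right)}} = \frac{-449476 - 163887}{-31937 + \left(396 - 462\right)} = - \frac{613363}{-31937 - 66} = - \frac{613363}{-32003} = \left(-613363\right) \left(- \frac{1}{32003}\right) = \frac{613363}{32003}$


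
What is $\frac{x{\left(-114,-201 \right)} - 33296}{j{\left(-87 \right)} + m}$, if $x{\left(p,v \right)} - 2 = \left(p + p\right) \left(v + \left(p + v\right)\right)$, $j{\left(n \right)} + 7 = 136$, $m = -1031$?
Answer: $- \frac{42177}{451} \approx -93.519$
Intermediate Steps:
$j{\left(n \right)} = 129$ ($j{\left(n \right)} = -7 + 136 = 129$)
$x{\left(p,v \right)} = 2 + 2 p \left(p + 2 v\right)$ ($x{\left(p,v \right)} = 2 + \left(p + p\right) \left(v + \left(p + v\right)\right) = 2 + 2 p \left(p + 2 v\right)$)
$\frac{x{\left(-114,-201 \right)} - 33296}{j{\left(-87 \right)} + m} = \frac{\left(2 + 2 \left(-114\right)^{2} + 4 \left(-114\right) \left(-201\right)\right) - 33296}{129 - 1031} = \frac{\left(2 + 2 \cdot 12996 + 91656\right) - 33296}{-902} = \left(\left(2 + 25992 + 91656\right) - 33296\right) \left(- \frac{1}{902}\right) = \left(117650 - 33296\right) \left(- \frac{1}{902}\right) = 84354 \left(- \frac{1}{902}\right) = - \frac{42177}{451}$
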